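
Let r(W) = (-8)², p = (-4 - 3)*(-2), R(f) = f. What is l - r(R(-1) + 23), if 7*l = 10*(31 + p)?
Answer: 2/7 ≈ 0.28571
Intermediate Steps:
p = 14 (p = -7*(-2) = 14)
r(W) = 64
l = 450/7 (l = (10*(31 + 14))/7 = (10*45)/7 = (⅐)*450 = 450/7 ≈ 64.286)
l - r(R(-1) + 23) = 450/7 - 1*64 = 450/7 - 64 = 2/7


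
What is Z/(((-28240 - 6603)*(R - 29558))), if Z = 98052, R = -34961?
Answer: 98052/2248035517 ≈ 4.3617e-5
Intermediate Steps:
Z/(((-28240 - 6603)*(R - 29558))) = 98052/(((-28240 - 6603)*(-34961 - 29558))) = 98052/((-34843*(-64519))) = 98052/2248035517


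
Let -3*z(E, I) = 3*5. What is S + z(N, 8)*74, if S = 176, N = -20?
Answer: -194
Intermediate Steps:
z(E, I) = -5
S + z(N, 8)*74 = 176 - 5*74 = 176 - 370 = -194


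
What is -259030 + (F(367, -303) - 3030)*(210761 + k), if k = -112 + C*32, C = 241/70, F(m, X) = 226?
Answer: -20692971134/35 ≈ -5.9123e+8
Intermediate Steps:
C = 241/70 (C = 241*(1/70) = 241/70 ≈ 3.4429)
k = -64/35 (k = -112 + (241/70)*32 = -112 + 3856/35 = -64/35 ≈ -1.8286)
-259030 + (F(367, -303) - 3030)*(210761 + k) = -259030 + (226 - 3030)*(210761 - 64/35) = -259030 - 2804*7376571/35 = -259030 - 20683905084/35 = -20692971134/35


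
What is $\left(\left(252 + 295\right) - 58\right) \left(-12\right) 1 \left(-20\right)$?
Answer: $117360$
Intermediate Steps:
$\left(\left(252 + 295\right) - 58\right) \left(-12\right) 1 \left(-20\right) = \left(547 - 58\right) \left(\left(-12\right) \left(-20\right)\right) = 489 \cdot 240 = 117360$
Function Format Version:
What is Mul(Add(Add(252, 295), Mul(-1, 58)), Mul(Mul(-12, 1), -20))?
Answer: 117360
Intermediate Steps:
Mul(Add(Add(252, 295), Mul(-1, 58)), Mul(Mul(-12, 1), -20)) = Mul(Add(547, -58), Mul(-12, -20)) = Mul(489, 240) = 117360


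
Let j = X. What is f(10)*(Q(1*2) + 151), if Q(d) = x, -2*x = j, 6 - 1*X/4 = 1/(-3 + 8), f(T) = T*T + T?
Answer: 15334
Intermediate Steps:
f(T) = T + T² (f(T) = T² + T = T + T²)
X = 116/5 (X = 24 - 4/(-3 + 8) = 24 - 4/5 = 24 - 4*⅕ = 24 - ⅘ = 116/5 ≈ 23.200)
j = 116/5 ≈ 23.200
x = -58/5 (x = -½*116/5 = -58/5 ≈ -11.600)
Q(d) = -58/5
f(10)*(Q(1*2) + 151) = (10*(1 + 10))*(-58/5 + 151) = (10*11)*(697/5) = 110*(697/5) = 15334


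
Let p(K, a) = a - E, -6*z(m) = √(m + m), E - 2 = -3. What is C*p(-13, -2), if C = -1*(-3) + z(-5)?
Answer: -3 + I*√10/6 ≈ -3.0 + 0.52705*I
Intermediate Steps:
E = -1 (E = 2 - 3 = -1)
z(m) = -√2*√m/6 (z(m) = -√(m + m)/6 = -√2*√m/6)
p(K, a) = 1 + a (p(K, a) = a - 1*(-1) = a + 1 = 1 + a)
C = 3 - I*√10/6 (C = -1*(-3) - √2*√(-5)/6 = 3 - √2*I*√5/6 = 3 - I*√10/6 ≈ 3.0 - 0.52705*I)
C*p(-13, -2) = (3 - I*√10/6)*(1 - 2) = (3 - I*√10/6)*(-1) = -3 + I*√10/6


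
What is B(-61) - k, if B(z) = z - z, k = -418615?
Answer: 418615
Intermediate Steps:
B(z) = 0
B(-61) - k = 0 - 1*(-418615) = 0 + 418615 = 418615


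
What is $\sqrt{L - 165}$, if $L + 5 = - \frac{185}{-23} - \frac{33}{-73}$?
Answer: $\frac{7 i \sqrt{9291586}}{1679} \approx 12.708 i$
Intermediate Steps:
$L = \frac{5869}{1679}$ ($L = -5 - \left(- \frac{185}{23} - \frac{33}{73}\right) = -5 - - \frac{14264}{1679} = -5 + \left(\frac{185}{23} + \frac{33}{73}\right) = -5 + \frac{14264}{1679} = \frac{5869}{1679} \approx 3.4955$)
$\sqrt{L - 165} = \sqrt{\frac{5869}{1679} - 165} = \sqrt{- \frac{271166}{1679}} = \frac{7 i \sqrt{9291586}}{1679}$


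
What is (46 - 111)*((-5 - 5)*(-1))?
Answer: -650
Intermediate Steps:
(46 - 111)*((-5 - 5)*(-1)) = -(-650)*(-1) = -65*10 = -650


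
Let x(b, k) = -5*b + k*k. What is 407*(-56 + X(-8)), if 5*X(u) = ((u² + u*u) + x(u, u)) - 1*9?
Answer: -23199/5 ≈ -4639.8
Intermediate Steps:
x(b, k) = k² - 5*b (x(b, k) = -5*b + k² = k² - 5*b)
X(u) = -9/5 - u + 3*u²/5 (X(u) = (((u² + u*u) + (u² - 5*u)) - 1*9)/5 = (((u² + u²) + (u² - 5*u)) - 9)/5 = ((2*u² + (u² - 5*u)) - 9)/5 = ((-5*u + 3*u²) - 9)/5 = (-9 - 5*u + 3*u²)/5 = -9/5 - u + 3*u²/5)
407*(-56 + X(-8)) = 407*(-56 + (-9/5 - 1*(-8) + (⅗)*(-8)²)) = 407*(-56 + (-9/5 + 8 + (⅗)*64)) = 407*(-56 + (-9/5 + 8 + 192/5)) = 407*(-56 + 223/5) = 407*(-57/5) = -23199/5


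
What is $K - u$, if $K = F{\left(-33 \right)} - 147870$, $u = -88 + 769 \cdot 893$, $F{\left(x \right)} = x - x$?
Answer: $-834499$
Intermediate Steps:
$F{\left(x \right)} = 0$
$u = 686629$ ($u = -88 + 686717 = 686629$)
$K = -147870$ ($K = 0 - 147870 = -147870$)
$K - u = -147870 - 686629 = -834499$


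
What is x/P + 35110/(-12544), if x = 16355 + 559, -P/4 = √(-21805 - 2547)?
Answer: -17555/6272 + 8457*I*√1522/12176 ≈ -2.7989 + 27.097*I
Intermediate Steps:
P = -16*I*√1522 (P = -4*√(-21805 - 2547) = -16*I*√1522 ≈ -624.21*I)
x = 16914
x/P + 35110/(-12544) = 16914/((-16*I*√1522)) + 35110/(-12544) = 16914*(I*√1522/24352) + 35110*(-1/12544) = 8457*I*√1522/12176 - 17555/6272 = -17555/6272 + 8457*I*√1522/12176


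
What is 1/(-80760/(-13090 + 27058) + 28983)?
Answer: 582/16864741 ≈ 3.4510e-5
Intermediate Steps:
1/(-80760/(-13090 + 27058) + 28983) = 1/(-80760/13968 + 28983) = 1/(-80760*1/13968 + 28983) = 1/(-3365/582 + 28983) = 1/(16864741/582) = 582/16864741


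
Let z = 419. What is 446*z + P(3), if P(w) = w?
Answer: 186877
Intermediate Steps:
446*z + P(3) = 446*419 + 3 = 186874 + 3 = 186877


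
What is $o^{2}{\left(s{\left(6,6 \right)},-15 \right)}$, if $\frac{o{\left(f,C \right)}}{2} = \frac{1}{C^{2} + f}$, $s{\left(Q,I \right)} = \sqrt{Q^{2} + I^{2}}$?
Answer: $\frac{22532}{283956201} - \frac{400 \sqrt{2}}{94652067} \approx 7.3374 \cdot 10^{-5}$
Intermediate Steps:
$s{\left(Q,I \right)} = \sqrt{I^{2} + Q^{2}}$
$o{\left(f,C \right)} = \frac{2}{f + C^{2}}$ ($o{\left(f,C \right)} = \frac{2}{C^{2} + f} = \frac{2}{f + C^{2}}$)
$o^{2}{\left(s{\left(6,6 \right)},-15 \right)} = \left(\frac{2}{\sqrt{6^{2} + 6^{2}} + \left(-15\right)^{2}}\right)^{2} = \left(\frac{2}{\sqrt{36 + 36} + 225}\right)^{2} = \left(\frac{2}{\sqrt{72} + 225}\right)^{2} = \left(\frac{2}{6 \sqrt{2} + 225}\right)^{2} = \left(\frac{2}{225 + 6 \sqrt{2}}\right)^{2} = \frac{4}{\left(225 + 6 \sqrt{2}\right)^{2}}$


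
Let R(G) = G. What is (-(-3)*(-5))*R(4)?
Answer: -60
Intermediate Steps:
(-(-3)*(-5))*R(4) = -(-3)*(-5)*4 = -3*5*4 = -15*4 = -60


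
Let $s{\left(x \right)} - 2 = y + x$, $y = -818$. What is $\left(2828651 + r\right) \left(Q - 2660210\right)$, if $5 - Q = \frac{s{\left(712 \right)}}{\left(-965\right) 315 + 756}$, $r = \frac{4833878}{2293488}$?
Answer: $- \frac{373783084898373192731531}{49673509848} \approx -7.5248 \cdot 10^{12}$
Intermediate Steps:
$s{\left(x \right)} = -816 + x$ ($s{\left(x \right)} = 2 + \left(-818 + x\right) = -816 + x$)
$r = \frac{2416939}{1146744}$ ($r = 4833878 \cdot \frac{1}{2293488} = \frac{2416939}{1146744} \approx 2.1077$)
$Q = \frac{1515991}{303219}$ ($Q = 5 - \frac{-816 + 712}{\left(-965\right) 315 + 756} = 5 - - \frac{104}{-303975 + 756} = 5 - - \frac{104}{-303219} = 5 - \left(-104\right) \left(- \frac{1}{303219}\right) = 5 - \frac{104}{303219} = \frac{1515991}{303219} \approx 4.9997$)
$\left(2828651 + r\right) \left(Q - 2660210\right) = \left(2828651 + \frac{2416939}{1146744}\right) \left(\frac{1515991}{303219} - 2660210\right) = \frac{3243740979283}{1146744} \left(- \frac{806624699999}{303219}\right) = - \frac{373783084898373192731531}{49673509848}$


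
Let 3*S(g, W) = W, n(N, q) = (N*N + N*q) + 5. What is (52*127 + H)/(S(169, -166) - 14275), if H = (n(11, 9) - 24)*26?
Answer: -2730/3307 ≈ -0.82552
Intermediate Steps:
n(N, q) = 5 + N² + N*q (n(N, q) = (N² + N*q) + 5 = 5 + N² + N*q)
S(g, W) = W/3
H = 5226 (H = ((5 + 11² + 11*9) - 24)*26 = ((5 + 121 + 99) - 24)*26 = (225 - 24)*26 = 201*26 = 5226)
(52*127 + H)/(S(169, -166) - 14275) = (52*127 + 5226)/((⅓)*(-166) - 14275) = (6604 + 5226)/(-166/3 - 14275) = 11830/(-42991/3) = 11830*(-3/42991) = -2730/3307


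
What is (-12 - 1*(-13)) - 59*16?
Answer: -943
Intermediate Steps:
(-12 - 1*(-13)) - 59*16 = (-12 + 13) - 944 = 1 - 944 = -943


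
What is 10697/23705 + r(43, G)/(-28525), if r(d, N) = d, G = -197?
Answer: 60822522/135237025 ≈ 0.44975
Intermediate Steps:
10697/23705 + r(43, G)/(-28525) = 10697/23705 + 43/(-28525) = 10697*(1/23705) + 43*(-1/28525) = 10697/23705 - 43/28525 = 60822522/135237025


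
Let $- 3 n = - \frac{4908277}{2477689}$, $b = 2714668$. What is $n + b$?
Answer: $\frac{20178314035033}{7433067} \approx 2.7147 \cdot 10^{6}$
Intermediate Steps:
$n = \frac{4908277}{7433067}$ ($n = - \frac{\left(-4908277\right) \frac{1}{2477689}}{3} = \left(- \frac{1}{3}\right) \left(- \frac{4908277}{2477689}\right) = \frac{4908277}{7433067} \approx 0.66033$)
$n + b = \frac{4908277}{7433067} + 2714668 = \frac{20178314035033}{7433067}$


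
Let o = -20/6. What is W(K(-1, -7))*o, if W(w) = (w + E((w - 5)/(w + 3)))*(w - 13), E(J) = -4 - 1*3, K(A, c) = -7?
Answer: -2800/3 ≈ -933.33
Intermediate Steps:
o = -10/3 (o = -20*⅙ = -10/3 ≈ -3.3333)
E(J) = -7 (E(J) = -4 - 3 = -7)
W(w) = (-13 + w)*(-7 + w) (W(w) = (w - 7)*(w - 13) = (-7 + w)*(-13 + w) = (-13 + w)*(-7 + w))
W(K(-1, -7))*o = (91 + (-7)² - 20*(-7))*(-10/3) = (91 + 49 + 140)*(-10/3) = 280*(-10/3) = -2800/3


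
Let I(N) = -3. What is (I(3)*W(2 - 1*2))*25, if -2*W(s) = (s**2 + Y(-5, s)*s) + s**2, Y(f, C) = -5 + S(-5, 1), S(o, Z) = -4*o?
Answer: 0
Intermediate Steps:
Y(f, C) = 15 (Y(f, C) = -5 - 4*(-5) = -5 + 20 = 15)
W(s) = -s**2 - 15*s/2 (W(s) = -((s**2 + 15*s) + s**2)/2 = -(2*s**2 + 15*s)/2 = -s**2 - 15*s/2)
(I(3)*W(2 - 1*2))*25 = -(-3)*(2 - 1*2)*(15 + 2*(2 - 1*2))/2*25 = -(-3)*(2 - 2)*(15 + 2*(2 - 2))/2*25 = -(-3)*0*(15 + 2*0)/2*25 = -(-3)*0*(15 + 0)/2*25 = -(-3)*0*15/2*25 = -3*0*25 = 0*25 = 0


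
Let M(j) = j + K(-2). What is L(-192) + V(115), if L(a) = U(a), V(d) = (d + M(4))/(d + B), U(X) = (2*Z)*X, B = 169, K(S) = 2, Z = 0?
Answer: 121/284 ≈ 0.42606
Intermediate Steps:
M(j) = 2 + j (M(j) = j + 2 = 2 + j)
U(X) = 0 (U(X) = (2*0)*X = 0*X = 0)
V(d) = (6 + d)/(169 + d) (V(d) = (d + (2 + 4))/(d + 169) = (d + 6)/(169 + d) = (6 + d)/(169 + d))
L(a) = 0
L(-192) + V(115) = 0 + (6 + 115)/(169 + 115) = 0 + 121/284 = 121/284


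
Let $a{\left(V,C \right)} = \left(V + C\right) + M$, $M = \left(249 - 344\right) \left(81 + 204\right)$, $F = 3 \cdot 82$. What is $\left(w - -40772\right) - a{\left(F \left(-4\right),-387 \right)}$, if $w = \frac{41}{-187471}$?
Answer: $\frac{12976367637}{187471} \approx 69218.0$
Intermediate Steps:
$F = 246$
$M = -27075$ ($M = \left(-95\right) 285 = -27075$)
$w = - \frac{41}{187471}$ ($w = 41 \left(- \frac{1}{187471}\right) = - \frac{41}{187471} \approx -0.0002187$)
$a{\left(V,C \right)} = -27075 + C + V$ ($a{\left(V,C \right)} = \left(V + C\right) - 27075 = \left(C + V\right) - 27075 = -27075 + C + V$)
$\left(w - -40772\right) - a{\left(F \left(-4\right),-387 \right)} = \left(- \frac{41}{187471} - -40772\right) - \left(-27075 - 387 + 246 \left(-4\right)\right) = \left(- \frac{41}{187471} + 40772\right) - \left(-27075 - 387 - 984\right) = \frac{7643567571}{187471} - -28446 = \frac{7643567571}{187471} + 28446 = \frac{12976367637}{187471}$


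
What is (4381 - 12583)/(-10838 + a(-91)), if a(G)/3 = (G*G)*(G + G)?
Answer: 4101/2266132 ≈ 0.0018097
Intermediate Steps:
a(G) = 6*G**3 (a(G) = 3*((G*G)*(G + G)) = 3*(G**2*(2*G)) = 3*(2*G**3) = 6*G**3)
(4381 - 12583)/(-10838 + a(-91)) = (4381 - 12583)/(-10838 + 6*(-91)**3) = -8202/(-10838 + 6*(-753571)) = -8202/(-10838 - 4521426) = -8202/(-4532264) = -8202*(-1/4532264) = 4101/2266132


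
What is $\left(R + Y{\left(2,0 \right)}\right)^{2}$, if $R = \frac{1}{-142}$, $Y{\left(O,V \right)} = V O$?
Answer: $\frac{1}{20164} \approx 4.9593 \cdot 10^{-5}$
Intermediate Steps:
$Y{\left(O,V \right)} = O V$
$R = - \frac{1}{142} \approx -0.0070423$
$\left(R + Y{\left(2,0 \right)}\right)^{2} = \left(- \frac{1}{142} + 2 \cdot 0\right)^{2} = \left(- \frac{1}{142} + 0\right)^{2} = \left(- \frac{1}{142}\right)^{2} = \frac{1}{20164}$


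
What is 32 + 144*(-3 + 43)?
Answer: 5792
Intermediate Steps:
32 + 144*(-3 + 43) = 32 + 144*40 = 32 + 5760 = 5792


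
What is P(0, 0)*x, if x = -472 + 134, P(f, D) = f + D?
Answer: 0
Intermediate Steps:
P(f, D) = D + f
x = -338
P(0, 0)*x = (0 + 0)*(-338) = 0*(-338) = 0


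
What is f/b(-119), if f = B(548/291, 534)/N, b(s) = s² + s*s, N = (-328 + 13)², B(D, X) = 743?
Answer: 743/2810250450 ≈ 2.6439e-7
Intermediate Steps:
N = 99225 (N = (-315)² = 99225)
b(s) = 2*s² (b(s) = s² + s² = 2*s²)
f = 743/99225 ≈ 0.0074880
f/b(-119) = 743/(99225*((2*(-119)²))) = 743/(99225*((2*14161))) = (743/99225)/28322 = (743/99225)*(1/28322) = 743/2810250450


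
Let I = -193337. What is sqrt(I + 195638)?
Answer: sqrt(2301) ≈ 47.969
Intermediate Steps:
sqrt(I + 195638) = sqrt(-193337 + 195638) = sqrt(2301)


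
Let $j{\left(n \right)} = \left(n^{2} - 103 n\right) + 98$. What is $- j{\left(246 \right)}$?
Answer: $-35276$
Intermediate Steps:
$j{\left(n \right)} = 98 + n^{2} - 103 n$
$- j{\left(246 \right)} = - (98 + 246^{2} - 25338) = - (98 + 60516 - 25338) = \left(-1\right) 35276 = -35276$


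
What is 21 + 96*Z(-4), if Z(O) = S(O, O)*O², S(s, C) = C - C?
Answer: 21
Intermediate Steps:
S(s, C) = 0
Z(O) = 0 (Z(O) = 0*O² = 0)
21 + 96*Z(-4) = 21 + 96*0 = 21 + 0 = 21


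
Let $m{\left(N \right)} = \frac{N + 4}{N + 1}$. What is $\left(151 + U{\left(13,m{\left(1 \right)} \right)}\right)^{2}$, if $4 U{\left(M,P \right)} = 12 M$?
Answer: $36100$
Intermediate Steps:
$m{\left(N \right)} = \frac{4 + N}{1 + N}$
$U{\left(M,P \right)} = 3 M$ ($U{\left(M,P \right)} = \frac{12 M}{4} = 3 M$)
$\left(151 + U{\left(13,m{\left(1 \right)} \right)}\right)^{2} = \left(151 + 3 \cdot 13\right)^{2} = \left(151 + 39\right)^{2} = 190^{2} = 36100$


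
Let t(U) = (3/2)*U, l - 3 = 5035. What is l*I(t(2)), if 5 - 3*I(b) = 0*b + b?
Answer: 10076/3 ≈ 3358.7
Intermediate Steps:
l = 5038 (l = 3 + 5035 = 5038)
t(U) = 3*U/2 (t(U) = (3*(½))*U = 3*U/2)
I(b) = 5/3 - b/3 (I(b) = 5/3 - (0*b + b)/3 = 5/3 - (0 + b)/3 = 5/3 - b/3)
l*I(t(2)) = 5038*(5/3 - 2/2) = 5038*(5/3 - ⅓*3) = 5038*(5/3 - 1) = 5038*(⅔) = 10076/3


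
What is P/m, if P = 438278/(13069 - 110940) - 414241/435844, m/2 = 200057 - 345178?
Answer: 231563017543/12380704426086008 ≈ 1.8704e-5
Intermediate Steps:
m = -290242 (m = 2*(200057 - 345178) = 2*(-145121) = -290242)
P = -231563017543/42656488124 (P = 438278/(-97871) - 414241*1/435844 = 438278*(-1/97871) - 414241/435844 = -438278/97871 - 414241/435844 = -231563017543/42656488124 ≈ -5.4286)
P/m = -231563017543/42656488124/(-290242) = -231563017543/42656488124*(-1/290242) = 231563017543/12380704426086008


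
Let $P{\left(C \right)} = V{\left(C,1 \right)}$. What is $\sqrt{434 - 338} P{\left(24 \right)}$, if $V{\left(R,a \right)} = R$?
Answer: $96 \sqrt{6} \approx 235.15$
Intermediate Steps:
$P{\left(C \right)} = C$
$\sqrt{434 - 338} P{\left(24 \right)} = \sqrt{434 - 338} \cdot 24 = \sqrt{96} \cdot 24 = 4 \sqrt{6} \cdot 24 = 96 \sqrt{6}$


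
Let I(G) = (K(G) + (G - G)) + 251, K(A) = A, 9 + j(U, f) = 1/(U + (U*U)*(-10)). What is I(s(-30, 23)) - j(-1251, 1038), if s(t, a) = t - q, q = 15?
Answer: 3365021116/15651261 ≈ 215.00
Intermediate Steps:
j(U, f) = -9 + 1/(U - 10*U**2) (j(U, f) = -9 + 1/(U + (U*U)*(-10)) = -9 + 1/(U + U**2*(-10)) = -9 + 1/(U - 10*U**2))
s(t, a) = -15 + t (s(t, a) = t - 1*15 = t - 15 = -15 + t)
I(G) = 251 + G (I(G) = (G + (G - G)) + 251 = (G + 0) + 251 = G + 251 = 251 + G)
I(s(-30, 23)) - j(-1251, 1038) = (251 + (-15 - 30)) - (-1 - 90*(-1251)**2 + 9*(-1251))/((-1251)*(-1 + 10*(-1251))) = (251 - 45) - (-1)*(-1 - 90*1565001 - 11259)/(1251*(-1 - 12510)) = 206 - (-1)*(-1 - 140850090 - 11259)/(1251*(-12511)) = 206 - (-1)*(-1)*(-140861350)/(1251*12511) = 206 - 1*(-140861350/15651261) = 206 + 140861350/15651261 = 3365021116/15651261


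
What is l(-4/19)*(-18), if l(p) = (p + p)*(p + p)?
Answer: -1152/361 ≈ -3.1911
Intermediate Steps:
l(p) = 4*p² (l(p) = (2*p)*(2*p) = 4*p²)
l(-4/19)*(-18) = (4*(-4/19)²)*(-18) = (4*(16/361))*(-18) = (64/361)*(-18) = -1152/361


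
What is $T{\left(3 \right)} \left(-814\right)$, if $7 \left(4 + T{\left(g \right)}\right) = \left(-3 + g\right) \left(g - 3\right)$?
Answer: $3256$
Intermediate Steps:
$T{\left(g \right)} = -4 + \frac{\left(-3 + g\right)^{2}}{7}$ ($T{\left(g \right)} = -4 + \frac{\left(-3 + g\right) \left(g - 3\right)}{7} = -4 + \frac{\left(-3 + g\right) \left(-3 + g\right)}{7} = -4 + \frac{\left(-3 + g\right)^{2}}{7}$)
$T{\left(3 \right)} \left(-814\right) = \left(-4 + \frac{\left(-3 + 3\right)^{2}}{7}\right) \left(-814\right) = \left(-4 + \frac{0^{2}}{7}\right) \left(-814\right) = \left(-4 + \frac{1}{7} \cdot 0\right) \left(-814\right) = \left(-4 + 0\right) \left(-814\right) = \left(-4\right) \left(-814\right) = 3256$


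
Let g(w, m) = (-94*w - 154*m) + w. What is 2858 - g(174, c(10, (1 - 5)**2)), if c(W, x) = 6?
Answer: 19964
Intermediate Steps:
g(w, m) = -154*m - 93*w (g(w, m) = (-154*m - 94*w) + w = -154*m - 93*w)
2858 - g(174, c(10, (1 - 5)**2)) = 2858 - (-154*6 - 93*174) = 2858 - (-924 - 16182) = 2858 - 1*(-17106) = 2858 + 17106 = 19964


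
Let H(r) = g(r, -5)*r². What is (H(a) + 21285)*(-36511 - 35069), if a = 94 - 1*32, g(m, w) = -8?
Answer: 677647860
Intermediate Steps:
a = 62 (a = 94 - 32 = 62)
H(r) = -8*r²
(H(a) + 21285)*(-36511 - 35069) = (-8*62² + 21285)*(-36511 - 35069) = (-8*3844 + 21285)*(-71580) = (-30752 + 21285)*(-71580) = -9467*(-71580) = 677647860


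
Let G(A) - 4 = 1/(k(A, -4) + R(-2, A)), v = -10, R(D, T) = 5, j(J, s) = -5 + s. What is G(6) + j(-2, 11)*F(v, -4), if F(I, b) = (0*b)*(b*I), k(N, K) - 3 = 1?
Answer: 37/9 ≈ 4.1111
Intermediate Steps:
k(N, K) = 4 (k(N, K) = 3 + 1 = 4)
F(I, b) = 0 (F(I, b) = 0*(I*b) = 0)
G(A) = 37/9 (G(A) = 4 + 1/(4 + 5) = 4 + 1/9 = 4 + ⅑ = 37/9)
G(6) + j(-2, 11)*F(v, -4) = 37/9 + (-5 + 11)*0 = 37/9 + 6*0 = 37/9 + 0 = 37/9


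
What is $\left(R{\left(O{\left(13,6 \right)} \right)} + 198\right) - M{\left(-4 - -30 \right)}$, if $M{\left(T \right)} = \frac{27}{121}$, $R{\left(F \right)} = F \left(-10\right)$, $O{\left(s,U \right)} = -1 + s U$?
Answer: $- \frac{69239}{121} \approx -572.22$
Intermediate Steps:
$O{\left(s,U \right)} = -1 + U s$
$R{\left(F \right)} = - 10 F$
$M{\left(T \right)} = \frac{27}{121}$ ($M{\left(T \right)} = 27 \cdot \frac{1}{121} = \frac{27}{121}$)
$\left(R{\left(O{\left(13,6 \right)} \right)} + 198\right) - M{\left(-4 - -30 \right)} = \left(- 10 \left(-1 + 6 \cdot 13\right) + 198\right) - \frac{27}{121} = \left(- 10 \left(-1 + 78\right) + 198\right) - \frac{27}{121} = \left(\left(-10\right) 77 + 198\right) - \frac{27}{121} = \left(-770 + 198\right) - \frac{27}{121} = -572 - \frac{27}{121} = - \frac{69239}{121}$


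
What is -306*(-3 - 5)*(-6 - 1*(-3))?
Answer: -7344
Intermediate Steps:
-306*(-3 - 5)*(-6 - 1*(-3)) = -(-2448)*(-6 + 3) = -(-2448)*(-3) = -306*24 = -7344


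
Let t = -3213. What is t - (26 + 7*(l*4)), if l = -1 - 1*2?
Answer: -3155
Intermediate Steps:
l = -3 (l = -1 - 2 = -3)
t - (26 + 7*(l*4)) = -3213 - (26 + 7*(-3*4)) = -3213 - (26 + 7*(-12)) = -3213 - (26 - 84) = -3213 - 1*(-58) = -3213 + 58 = -3155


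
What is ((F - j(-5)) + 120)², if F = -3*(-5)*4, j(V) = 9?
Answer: 29241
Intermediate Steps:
F = 60 (F = 15*4 = 60)
((F - j(-5)) + 120)² = ((60 - 1*9) + 120)² = ((60 - 9) + 120)² = (51 + 120)² = 171² = 29241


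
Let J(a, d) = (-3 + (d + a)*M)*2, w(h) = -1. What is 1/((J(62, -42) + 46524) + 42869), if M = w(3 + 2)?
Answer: 1/89347 ≈ 1.1192e-5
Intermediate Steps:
M = -1
J(a, d) = -6 - 2*a - 2*d (J(a, d) = (-3 + (d + a)*(-1))*2 = (-3 + (a + d)*(-1))*2 = (-3 + (-a - d))*2 = (-3 - a - d)*2 = -6 - 2*a - 2*d)
1/((J(62, -42) + 46524) + 42869) = 1/(((-6 - 2*62 - 2*(-42)) + 46524) + 42869) = 1/(((-6 - 124 + 84) + 46524) + 42869) = 1/((-46 + 46524) + 42869) = 1/(46478 + 42869) = 1/89347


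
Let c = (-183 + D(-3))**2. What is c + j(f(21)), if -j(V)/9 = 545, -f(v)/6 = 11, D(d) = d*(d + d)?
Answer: 22320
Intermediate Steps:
D(d) = 2*d**2 (D(d) = d*(2*d) = 2*d**2)
f(v) = -66 (f(v) = -6*11 = -66)
j(V) = -4905 (j(V) = -9*545 = -4905)
c = 27225 (c = (-183 + 2*(-3)**2)**2 = (-183 + 2*9)**2 = (-183 + 18)**2 = (-165)**2 = 27225)
c + j(f(21)) = 27225 - 4905 = 22320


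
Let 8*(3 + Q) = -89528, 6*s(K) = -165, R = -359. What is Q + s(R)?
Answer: -22443/2 ≈ -11222.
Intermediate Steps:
s(K) = -55/2 (s(K) = (1/6)*(-165) = -55/2)
Q = -11194 (Q = -3 + (1/8)*(-89528) = -3 - 11191 = -11194)
Q + s(R) = -11194 - 55/2 = -22443/2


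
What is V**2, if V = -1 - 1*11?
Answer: 144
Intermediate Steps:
V = -12 (V = -1 - 11 = -12)
V**2 = (-12)**2 = 144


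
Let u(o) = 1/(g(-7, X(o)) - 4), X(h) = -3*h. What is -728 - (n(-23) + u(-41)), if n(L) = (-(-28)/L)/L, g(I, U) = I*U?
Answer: -333145571/457585 ≈ -728.05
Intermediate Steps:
n(L) = 28/L**2 (n(L) = (28/L)/L = 28/L**2)
u(o) = 1/(-4 + 21*o) (u(o) = 1/(-(-21)*o - 4) = 1/(21*o - 4) = 1/(-4 + 21*o))
-728 - (n(-23) + u(-41)) = -728 - (28/(-23)**2 + 1/(-4 + 21*(-41))) = -728 - (28*(1/529) + 1/(-4 - 861)) = -728 - (28/529 + 1/(-865)) = -728 - (28/529 - 1/865) = -728 - 1*23691/457585 = -728 - 23691/457585 = -333145571/457585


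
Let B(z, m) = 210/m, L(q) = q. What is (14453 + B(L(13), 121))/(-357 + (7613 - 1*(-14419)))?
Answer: 1749023/2622675 ≈ 0.66689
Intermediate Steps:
(14453 + B(L(13), 121))/(-357 + (7613 - 1*(-14419))) = (14453 + 210/121)/(-357 + (7613 - 1*(-14419))) = (14453 + 210*(1/121))/(-357 + (7613 + 14419)) = (14453 + 210/121)/(-357 + 22032) = (1749023/121)/21675 = (1749023/121)*(1/21675) = 1749023/2622675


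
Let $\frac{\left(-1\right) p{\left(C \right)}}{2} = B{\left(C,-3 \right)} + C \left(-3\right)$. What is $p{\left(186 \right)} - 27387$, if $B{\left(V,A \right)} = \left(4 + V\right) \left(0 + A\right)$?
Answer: $-25131$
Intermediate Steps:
$B{\left(V,A \right)} = A \left(4 + V\right)$ ($B{\left(V,A \right)} = \left(4 + V\right) A = A \left(4 + V\right)$)
$p{\left(C \right)} = 24 + 12 C$ ($p{\left(C \right)} = - 2 \left(- 3 \left(4 + C\right) + C \left(-3\right)\right) = - 2 \left(\left(-12 - 3 C\right) - 3 C\right) = - 2 \left(-12 - 6 C\right) = 24 + 12 C$)
$p{\left(186 \right)} - 27387 = \left(24 + 12 \cdot 186\right) - 27387 = \left(24 + 2232\right) - 27387 = 2256 - 27387 = -25131$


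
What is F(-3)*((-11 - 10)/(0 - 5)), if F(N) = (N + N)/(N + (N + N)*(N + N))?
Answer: -42/55 ≈ -0.76364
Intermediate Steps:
F(N) = 2*N/(N + 4*N²) (F(N) = (2*N)/(N + (2*N)*(2*N)) = (2*N)/(N + 4*N²) = 2*N/(N + 4*N²))
F(-3)*((-11 - 10)/(0 - 5)) = (2/(1 + 4*(-3)))*((-11 - 10)/(0 - 5)) = (2/(1 - 12))*(-21/(-5)) = (2/(-11))*(-21*(-⅕)) = (2*(-1/11))*(21/5) = -2/11*21/5 = -42/55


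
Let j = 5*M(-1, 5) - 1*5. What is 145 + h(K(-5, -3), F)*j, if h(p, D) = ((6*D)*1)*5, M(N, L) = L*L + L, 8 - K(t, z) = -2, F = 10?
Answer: 43645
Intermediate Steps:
K(t, z) = 10 (K(t, z) = 8 - 1*(-2) = 8 + 2 = 10)
M(N, L) = L + L**2 (M(N, L) = L**2 + L = L + L**2)
h(p, D) = 30*D (h(p, D) = (6*D)*5 = 30*D)
j = 145 (j = 5*(5*(1 + 5)) - 1*5 = 5*(5*6) - 5 = 5*30 - 5 = 150 - 5 = 145)
145 + h(K(-5, -3), F)*j = 145 + (30*10)*145 = 145 + 300*145 = 145 + 43500 = 43645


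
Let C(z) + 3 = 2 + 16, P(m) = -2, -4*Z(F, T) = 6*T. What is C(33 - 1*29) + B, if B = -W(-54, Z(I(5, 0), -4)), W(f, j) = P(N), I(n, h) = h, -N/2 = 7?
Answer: 17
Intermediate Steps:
N = -14 (N = -2*7 = -14)
Z(F, T) = -3*T/2
W(f, j) = -2
B = 2 (B = -1*(-2) = 2)
C(z) = 15 (C(z) = -3 + (2 + 16) = -3 + 18 = 15)
C(33 - 1*29) + B = 15 + 2 = 17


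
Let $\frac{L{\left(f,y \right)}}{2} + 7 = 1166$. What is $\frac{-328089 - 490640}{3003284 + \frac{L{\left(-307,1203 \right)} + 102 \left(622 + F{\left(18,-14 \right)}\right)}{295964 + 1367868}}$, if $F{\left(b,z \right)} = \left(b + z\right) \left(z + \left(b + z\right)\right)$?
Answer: $- \frac{681113754764}{2498480042985} \approx -0.27261$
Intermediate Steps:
$L{\left(f,y \right)} = 2318$ ($L{\left(f,y \right)} = -14 + 2 \cdot 1166 = -14 + 2332 = 2318$)
$F{\left(b,z \right)} = \left(b + z\right) \left(b + 2 z\right)$
$\frac{-328089 - 490640}{3003284 + \frac{L{\left(-307,1203 \right)} + 102 \left(622 + F{\left(18,-14 \right)}\right)}{295964 + 1367868}} = \frac{-328089 - 490640}{3003284 + \frac{2318 + 102 \left(622 + \left(18^{2} + 2 \left(-14\right)^{2} + 3 \cdot 18 \left(-14\right)\right)\right)}{295964 + 1367868}} = - \frac{818729}{3003284 + \frac{2318 + 102 \left(622 + \left(324 + 2 \cdot 196 - 756\right)\right)}{1663832}} = - \frac{818729}{3003284 + \left(2318 + 102 \left(622 + \left(324 + 392 - 756\right)\right)\right) \frac{1}{1663832}} = - \frac{818729}{3003284 + \left(2318 + 102 \left(622 - 40\right)\right) \frac{1}{1663832}} = - \frac{818729}{3003284 + \left(2318 + 102 \cdot 582\right) \frac{1}{1663832}} = - \frac{818729}{3003284 + \left(2318 + 59364\right) \frac{1}{1663832}} = - \frac{818729}{3003284 + 61682 \cdot \frac{1}{1663832}} = - \frac{818729}{3003284 + \frac{30841}{831916}} = - \frac{818729}{\frac{2498480042985}{831916}} = \left(-818729\right) \frac{831916}{2498480042985} = - \frac{681113754764}{2498480042985}$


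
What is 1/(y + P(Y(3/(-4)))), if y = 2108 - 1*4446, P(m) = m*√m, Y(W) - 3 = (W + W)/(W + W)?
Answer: -1/2330 ≈ -0.00042918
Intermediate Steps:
Y(W) = 4 (Y(W) = 3 + (W + W)/(W + W) = 3 + (2*W)/((2*W)) = 3 + (2*W)*(1/(2*W)) = 3 + 1 = 4)
P(m) = m^(3/2)
y = -2338 (y = 2108 - 4446 = -2338)
1/(y + P(Y(3/(-4)))) = 1/(-2338 + 4^(3/2)) = 1/(-2338 + 8) = 1/(-2330) = -1/2330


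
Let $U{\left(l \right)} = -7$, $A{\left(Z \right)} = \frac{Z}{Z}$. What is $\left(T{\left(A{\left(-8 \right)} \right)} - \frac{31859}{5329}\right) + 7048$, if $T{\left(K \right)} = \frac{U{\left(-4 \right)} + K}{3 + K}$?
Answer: $\frac{75037879}{10658} \approx 7040.5$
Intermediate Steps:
$A{\left(Z \right)} = 1$
$T{\left(K \right)} = \frac{-7 + K}{3 + K}$
$\left(T{\left(A{\left(-8 \right)} \right)} - \frac{31859}{5329}\right) + 7048 = \left(\frac{-7 + 1}{3 + 1} - \frac{31859}{5329}\right) + 7048 = \left(\frac{1}{4} \left(-6\right) - \frac{31859}{5329}\right) + 7048 = \left(- \frac{3}{2} - \frac{31859}{5329}\right) + 7048 = - \frac{79705}{10658} + 7048 = \frac{75037879}{10658}$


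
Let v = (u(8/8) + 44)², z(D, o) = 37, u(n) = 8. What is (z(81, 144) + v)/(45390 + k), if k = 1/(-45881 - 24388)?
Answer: 192607329/3189509909 ≈ 0.060388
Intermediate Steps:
k = -1/70269 (k = 1/(-70269) = -1/70269 ≈ -1.4231e-5)
v = 2704 (v = (8 + 44)² = 52² = 2704)
(z(81, 144) + v)/(45390 + k) = (37 + 2704)/(45390 - 1/70269) = 2741/(3189509909/70269) = 2741*(70269/3189509909) = 192607329/3189509909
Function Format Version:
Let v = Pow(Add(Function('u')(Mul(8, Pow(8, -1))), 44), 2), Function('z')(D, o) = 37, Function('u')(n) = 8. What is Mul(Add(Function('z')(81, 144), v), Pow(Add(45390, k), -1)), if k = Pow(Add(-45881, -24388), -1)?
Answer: Rational(192607329, 3189509909) ≈ 0.060388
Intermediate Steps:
k = Rational(-1, 70269) (k = Pow(-70269, -1) = Rational(-1, 70269) ≈ -1.4231e-5)
v = 2704 (v = Pow(Add(8, 44), 2) = Pow(52, 2) = 2704)
Mul(Add(Function('z')(81, 144), v), Pow(Add(45390, k), -1)) = Mul(Add(37, 2704), Pow(Add(45390, Rational(-1, 70269)), -1)) = Mul(2741, Pow(Rational(3189509909, 70269), -1)) = Mul(2741, Rational(70269, 3189509909)) = Rational(192607329, 3189509909)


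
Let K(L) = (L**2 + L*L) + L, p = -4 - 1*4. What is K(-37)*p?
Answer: -21608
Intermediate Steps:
p = -8 (p = -4 - 4 = -8)
K(L) = L + 2*L**2 (K(L) = (L**2 + L**2) + L = 2*L**2 + L = L + 2*L**2)
K(-37)*p = -37*(1 + 2*(-37))*(-8) = -37*(1 - 74)*(-8) = -37*(-73)*(-8) = 2701*(-8) = -21608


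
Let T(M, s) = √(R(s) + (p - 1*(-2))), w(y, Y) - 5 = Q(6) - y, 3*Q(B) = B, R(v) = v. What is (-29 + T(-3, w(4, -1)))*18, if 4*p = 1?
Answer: -522 + 9*√21 ≈ -480.76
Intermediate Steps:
p = ¼ (p = (¼)*1 = ¼ ≈ 0.25000)
Q(B) = B/3
w(y, Y) = 7 - y (w(y, Y) = 5 + ((⅓)*6 - y) = 5 + (2 - y) = 7 - y)
T(M, s) = √(9/4 + s) (T(M, s) = √(s + (¼ - 1*(-2))) = √(s + (¼ + 2)) = √(s + 9/4) = √(9/4 + s))
(-29 + T(-3, w(4, -1)))*18 = (-29 + √(9 + 4*(7 - 1*4))/2)*18 = (-29 + √(9 + 4*(7 - 4))/2)*18 = (-29 + √(9 + 4*3)/2)*18 = (-29 + √(9 + 12)/2)*18 = (-29 + √21/2)*18 = -522 + 9*√21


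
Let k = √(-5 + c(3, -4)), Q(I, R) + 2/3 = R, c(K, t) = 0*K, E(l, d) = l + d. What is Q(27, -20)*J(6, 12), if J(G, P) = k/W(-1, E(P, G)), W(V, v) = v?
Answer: -31*I*√5/27 ≈ -2.5673*I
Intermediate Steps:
E(l, d) = d + l
c(K, t) = 0
Q(I, R) = -⅔ + R
k = I*√5 (k = √(-5 + 0) = √(-5) = I*√5 ≈ 2.2361*I)
J(G, P) = I*√5/(G + P) (J(G, P) = (I*√5)/(G + P) = I*√5/(G + P))
Q(27, -20)*J(6, 12) = (-⅔ - 20)*(I*√5/(6 + 12)) = -62*I*√5/(3*18) = -31*I*√5/27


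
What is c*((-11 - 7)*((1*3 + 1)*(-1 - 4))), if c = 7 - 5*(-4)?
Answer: 9720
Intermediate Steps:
c = 27 (c = 7 + 20 = 27)
c*((-11 - 7)*((1*3 + 1)*(-1 - 4))) = 27*((-11 - 7)*((1*3 + 1)*(-1 - 4))) = 27*(-18*(3 + 1)*(-5)) = 27*(-72*(-5)) = 27*(-18*(-20)) = 27*360 = 9720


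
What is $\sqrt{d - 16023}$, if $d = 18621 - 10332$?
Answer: $i \sqrt{7734} \approx 87.943 i$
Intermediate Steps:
$d = 8289$ ($d = 18621 - 10332 = 8289$)
$\sqrt{d - 16023} = \sqrt{8289 - 16023} = \sqrt{-7734} = i \sqrt{7734}$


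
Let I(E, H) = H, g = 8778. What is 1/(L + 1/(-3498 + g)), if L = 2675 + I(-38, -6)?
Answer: 5280/14092321 ≈ 0.00037467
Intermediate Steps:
L = 2669 (L = 2675 - 6 = 2669)
1/(L + 1/(-3498 + g)) = 1/(2669 + 1/(-3498 + 8778)) = 1/(2669 + 1/5280) = 1/(14092321/5280) = 5280/14092321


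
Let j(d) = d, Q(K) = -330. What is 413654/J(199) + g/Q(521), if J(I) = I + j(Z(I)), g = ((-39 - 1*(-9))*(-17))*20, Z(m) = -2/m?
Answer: 892024946/435589 ≈ 2047.9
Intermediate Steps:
g = 10200 (g = ((-39 + 9)*(-17))*20 = -30*(-17)*20 = 510*20 = 10200)
J(I) = I - 2/I
413654/J(199) + g/Q(521) = 413654/(199 - 2/199) + 10200/(-330) = 413654/(199 - 2*1/199) + 10200*(-1/330) = 413654/(199 - 2/199) - 340/11 = 413654/(39599/199) - 340/11 = 413654*(199/39599) - 340/11 = 82317146/39599 - 340/11 = 892024946/435589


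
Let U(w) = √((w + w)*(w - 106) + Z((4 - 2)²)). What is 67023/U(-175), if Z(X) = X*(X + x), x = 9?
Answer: 67023*√98402/98402 ≈ 213.66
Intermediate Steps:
Z(X) = X*(9 + X) (Z(X) = X*(X + 9) = X*(9 + X))
U(w) = √(52 + 2*w*(-106 + w)) (U(w) = √((w + w)*(w - 106) + (4 - 2)²*(9 + (4 - 2)²)) = √((2*w)*(-106 + w) + 2²*(9 + 2²)) = √(2*w*(-106 + w) + 4*(9 + 4)) = √(2*w*(-106 + w) + 4*13) = √(2*w*(-106 + w) + 52) = √(52 + 2*w*(-106 + w)))
67023/U(-175) = 67023/(√(52 - 212*(-175) + 2*(-175)²)) = 67023/(√(52 + 37100 + 2*30625)) = 67023/(√(52 + 37100 + 61250)) = 67023/(√98402) = 67023*(√98402/98402) = 67023*√98402/98402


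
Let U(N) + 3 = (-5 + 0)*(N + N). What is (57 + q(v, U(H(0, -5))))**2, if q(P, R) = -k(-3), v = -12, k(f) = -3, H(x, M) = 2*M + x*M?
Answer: 3600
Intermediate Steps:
H(x, M) = 2*M + M*x
U(N) = -3 - 10*N (U(N) = -3 + (-5 + 0)*(N + N) = -3 - 10*N)
q(P, R) = 3 (q(P, R) = -1*(-3) = 3)
(57 + q(v, U(H(0, -5))))**2 = (57 + 3)**2 = 60**2 = 3600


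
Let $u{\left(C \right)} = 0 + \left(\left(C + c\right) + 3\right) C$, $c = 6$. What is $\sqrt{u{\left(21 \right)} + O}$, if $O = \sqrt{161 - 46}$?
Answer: $\sqrt{630 + \sqrt{115}} \approx 25.313$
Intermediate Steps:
$u{\left(C \right)} = C \left(9 + C\right)$ ($u{\left(C \right)} = 0 + \left(\left(C + 6\right) + 3\right) C = 0 + \left(\left(6 + C\right) + 3\right) C = 0 + \left(9 + C\right) C = 0 + C \left(9 + C\right) = C \left(9 + C\right)$)
$O = \sqrt{115} \approx 10.724$
$\sqrt{u{\left(21 \right)} + O} = \sqrt{21 \left(9 + 21\right) + \sqrt{115}} = \sqrt{21 \cdot 30 + \sqrt{115}} = \sqrt{630 + \sqrt{115}}$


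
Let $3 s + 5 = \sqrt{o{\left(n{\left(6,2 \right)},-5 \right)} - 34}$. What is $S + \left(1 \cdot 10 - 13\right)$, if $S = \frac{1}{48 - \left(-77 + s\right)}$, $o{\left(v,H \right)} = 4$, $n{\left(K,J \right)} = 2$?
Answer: $- \frac{43215}{14443} + \frac{3 i \sqrt{30}}{144430} \approx -2.9921 + 0.00011377 i$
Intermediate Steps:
$s = - \frac{5}{3} + \frac{i \sqrt{30}}{3}$ ($s = - \frac{5}{3} + \frac{\sqrt{4 - 34}}{3} = - \frac{5}{3} + \frac{\sqrt{-30}}{3} = - \frac{5}{3} + \frac{i \sqrt{30}}{3} \approx -1.6667 + 1.8257 i$)
$S = \frac{1}{\frac{380}{3} - \frac{i \sqrt{30}}{3}}$ ($S = \frac{1}{48 + \left(77 - \left(- \frac{5}{3} + \frac{i \sqrt{30}}{3}\right)\right)} = \frac{1}{48 + \left(77 + \left(\frac{5}{3} - \frac{i \sqrt{30}}{3}\right)\right)} = \frac{1}{48 + \left(\frac{236}{3} - \frac{i \sqrt{30}}{3}\right)} = \frac{1}{\frac{380}{3} - \frac{i \sqrt{30}}{3}} \approx 0.0078931 + 0.0001138 i$)
$S + \left(1 \cdot 10 - 13\right) = \left(\frac{114}{14443} + \frac{3 i \sqrt{30}}{144430}\right) + \left(1 \cdot 10 - 13\right) = \left(\frac{114}{14443} + \frac{3 i \sqrt{30}}{144430}\right) + \left(10 - 13\right) = \left(\frac{114}{14443} + \frac{3 i \sqrt{30}}{144430}\right) - 3 = - \frac{43215}{14443} + \frac{3 i \sqrt{30}}{144430}$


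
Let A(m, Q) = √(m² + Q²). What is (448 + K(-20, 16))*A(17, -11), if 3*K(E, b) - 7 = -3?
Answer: 1348*√410/3 ≈ 9098.3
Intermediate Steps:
K(E, b) = 4/3 (K(E, b) = 7/3 + (⅓)*(-3) = 7/3 - 1 = 4/3)
A(m, Q) = √(Q² + m²)
(448 + K(-20, 16))*A(17, -11) = (448 + 4/3)*√((-11)² + 17²) = 1348*√(121 + 289)/3 = 1348*√410/3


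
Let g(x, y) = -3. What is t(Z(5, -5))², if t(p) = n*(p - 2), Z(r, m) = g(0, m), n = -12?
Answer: 3600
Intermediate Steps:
Z(r, m) = -3
t(p) = 24 - 12*p (t(p) = -12*(p - 2) = -12*(-2 + p) = 24 - 12*p)
t(Z(5, -5))² = (24 - 12*(-3))² = (24 + 36)² = 60² = 3600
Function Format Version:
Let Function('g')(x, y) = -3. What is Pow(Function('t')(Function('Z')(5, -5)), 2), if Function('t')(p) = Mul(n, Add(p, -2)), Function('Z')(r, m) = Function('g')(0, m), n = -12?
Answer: 3600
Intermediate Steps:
Function('Z')(r, m) = -3
Function('t')(p) = Add(24, Mul(-12, p)) (Function('t')(p) = Mul(-12, Add(p, -2)) = Mul(-12, Add(-2, p)) = Add(24, Mul(-12, p)))
Pow(Function('t')(Function('Z')(5, -5)), 2) = Pow(Add(24, Mul(-12, -3)), 2) = Pow(Add(24, 36), 2) = Pow(60, 2) = 3600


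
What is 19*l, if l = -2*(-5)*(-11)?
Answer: -2090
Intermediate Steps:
l = -110 (l = 10*(-11) = -110)
19*l = 19*(-110) = -2090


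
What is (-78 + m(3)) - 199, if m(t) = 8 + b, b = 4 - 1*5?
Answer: -270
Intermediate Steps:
b = -1 (b = 4 - 5 = -1)
m(t) = 7 (m(t) = 8 - 1 = 7)
(-78 + m(3)) - 199 = (-78 + 7) - 199 = -71 - 199 = -270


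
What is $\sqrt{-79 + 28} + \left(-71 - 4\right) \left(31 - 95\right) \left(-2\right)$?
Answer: $-9600 + i \sqrt{51} \approx -9600.0 + 7.1414 i$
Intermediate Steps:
$\sqrt{-79 + 28} + \left(-71 - 4\right) \left(31 - 95\right) \left(-2\right) = \sqrt{-51} + \left(-75\right) \left(-64\right) \left(-2\right) = i \sqrt{51} + 4800 \left(-2\right) = i \sqrt{51} - 9600 = -9600 + i \sqrt{51}$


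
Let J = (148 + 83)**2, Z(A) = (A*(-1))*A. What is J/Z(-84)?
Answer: -121/16 ≈ -7.5625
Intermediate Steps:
Z(A) = -A**2 (Z(A) = (-A)*A = -A**2)
J = 53361 (J = 231**2 = 53361)
J/Z(-84) = 53361/((-1*(-84)**2)) = 53361/((-1*7056)) = 53361/(-7056) = 53361*(-1/7056) = -121/16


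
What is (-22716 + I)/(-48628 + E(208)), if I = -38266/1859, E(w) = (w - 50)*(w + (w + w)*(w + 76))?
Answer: -21133655/17336093346 ≈ -0.0012191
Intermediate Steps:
E(w) = (-50 + w)*(w + 2*w*(76 + w)) (E(w) = (-50 + w)*(w + (2*w)*(76 + w)) = (-50 + w)*(w + 2*w*(76 + w)))
I = -38266/1859 (I = -38266*1/1859 = -38266/1859 ≈ -20.584)
(-22716 + I)/(-48628 + E(208)) = (-22716 - 38266/1859)/(-48628 + 208*(-7650 + 2*208² + 53*208)) = -42267310/(1859*(-48628 + 208*(-7650 + 2*43264 + 11024))) = -42267310/(1859*(-48628 + 208*(-7650 + 86528 + 11024))) = -42267310/(1859*(-48628 + 208*89902)) = -42267310/(1859*(-48628 + 18699616)) = -42267310/1859/18650988 = -42267310/1859*1/18650988 = -21133655/17336093346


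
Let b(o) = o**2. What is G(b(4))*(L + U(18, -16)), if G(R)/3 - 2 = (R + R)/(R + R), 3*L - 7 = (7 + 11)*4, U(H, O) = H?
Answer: 399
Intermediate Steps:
L = 79/3 (L = 7/3 + ((7 + 11)*4)/3 = 7/3 + (18*4)/3 = 7/3 + (1/3)*72 = 7/3 + 24 = 79/3 ≈ 26.333)
G(R) = 9 (G(R) = 6 + 3*((R + R)/(R + R)) = 6 + 3*((2*R)/((2*R))) = 6 + 3*((2*R)*(1/(2*R))) = 6 + 3*1 = 6 + 3 = 9)
G(b(4))*(L + U(18, -16)) = 9*(79/3 + 18) = 9*(133/3) = 399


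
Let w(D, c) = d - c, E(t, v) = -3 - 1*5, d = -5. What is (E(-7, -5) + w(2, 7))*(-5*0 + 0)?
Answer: 0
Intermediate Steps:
E(t, v) = -8 (E(t, v) = -3 - 5 = -8)
w(D, c) = -5 - c
(E(-7, -5) + w(2, 7))*(-5*0 + 0) = (-8 + (-5 - 1*7))*(-5*0 + 0) = (-8 + (-5 - 7))*(0 + 0) = (-8 - 12)*0 = -20*0 = 0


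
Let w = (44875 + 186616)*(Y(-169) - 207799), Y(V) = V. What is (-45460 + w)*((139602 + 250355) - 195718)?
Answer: -9351202676125772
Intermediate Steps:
w = -48142720288 (w = (44875 + 186616)*(-169 - 207799) = 231491*(-207968) = -48142720288)
(-45460 + w)*((139602 + 250355) - 195718) = (-45460 - 48142720288)*((139602 + 250355) - 195718) = -48142765748*(389957 - 195718) = -48142765748*194239 = -9351202676125772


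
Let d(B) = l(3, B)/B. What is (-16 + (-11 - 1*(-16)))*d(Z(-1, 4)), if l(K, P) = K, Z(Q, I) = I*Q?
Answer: 33/4 ≈ 8.2500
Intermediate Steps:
d(B) = 3/B
(-16 + (-11 - 1*(-16)))*d(Z(-1, 4)) = (-16 + (-11 - 1*(-16)))*(3/((4*(-1)))) = (-16 + (-11 + 16))*(3/(-4)) = (-16 + 5)*(3*(-¼)) = -11*(-¾) = 33/4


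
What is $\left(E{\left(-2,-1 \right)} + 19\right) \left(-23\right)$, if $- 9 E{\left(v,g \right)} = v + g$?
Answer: $- \frac{1334}{3} \approx -444.67$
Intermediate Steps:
$E{\left(v,g \right)} = - \frac{g}{9} - \frac{v}{9}$ ($E{\left(v,g \right)} = - \frac{v + g}{9} = - \frac{g + v}{9} = - \frac{g}{9} - \frac{v}{9}$)
$\left(E{\left(-2,-1 \right)} + 19\right) \left(-23\right) = \left(\left(\left(- \frac{1}{9}\right) \left(-1\right) - - \frac{2}{9}\right) + 19\right) \left(-23\right) = \left(\left(\frac{1}{9} + \frac{2}{9}\right) + 19\right) \left(-23\right) = \left(\frac{1}{3} + 19\right) \left(-23\right) = \frac{58}{3} \left(-23\right) = - \frac{1334}{3}$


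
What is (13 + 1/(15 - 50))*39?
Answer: 17706/35 ≈ 505.89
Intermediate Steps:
(13 + 1/(15 - 50))*39 = (13 + 1/(-35))*39 = (13 - 1/35)*39 = (454/35)*39 = 17706/35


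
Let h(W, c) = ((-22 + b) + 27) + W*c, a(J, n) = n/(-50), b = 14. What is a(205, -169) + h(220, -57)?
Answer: -625881/50 ≈ -12518.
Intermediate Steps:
a(J, n) = -n/50 (a(J, n) = n*(-1/50) = -n/50)
h(W, c) = 19 + W*c (h(W, c) = ((-22 + 14) + 27) + W*c = (-8 + 27) + W*c = 19 + W*c)
a(205, -169) + h(220, -57) = -1/50*(-169) + (19 + 220*(-57)) = 169/50 + (19 - 12540) = 169/50 - 12521 = -625881/50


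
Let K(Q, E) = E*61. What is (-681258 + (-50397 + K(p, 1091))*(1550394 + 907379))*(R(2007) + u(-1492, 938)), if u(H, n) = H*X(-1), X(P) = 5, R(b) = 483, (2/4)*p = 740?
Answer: -277002136260968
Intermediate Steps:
p = 1480 (p = 2*740 = 1480)
K(Q, E) = 61*E
u(H, n) = 5*H (u(H, n) = H*5 = 5*H)
(-681258 + (-50397 + K(p, 1091))*(1550394 + 907379))*(R(2007) + u(-1492, 938)) = (-681258 + (-50397 + 61*1091)*(1550394 + 907379))*(483 + 5*(-1492)) = (-681258 + (-50397 + 66551)*2457773)*(483 - 7460) = (-681258 + 16154*2457773)*(-6977) = (-681258 + 39702865042)*(-6977) = 39702183784*(-6977) = -277002136260968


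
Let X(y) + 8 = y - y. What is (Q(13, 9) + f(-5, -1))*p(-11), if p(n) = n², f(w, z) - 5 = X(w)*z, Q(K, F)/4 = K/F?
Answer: 20449/9 ≈ 2272.1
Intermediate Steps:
X(y) = -8 (X(y) = -8 + (y - y) = -8 + 0 = -8)
Q(K, F) = 4*K/F (Q(K, F) = 4*(K/F) = 4*K/F)
f(w, z) = 5 - 8*z
(Q(13, 9) + f(-5, -1))*p(-11) = (4*13/9 + (5 - 8*(-1)))*(-11)² = (4*13*(⅑) + (5 + 8))*121 = (52/9 + 13)*121 = (169/9)*121 = 20449/9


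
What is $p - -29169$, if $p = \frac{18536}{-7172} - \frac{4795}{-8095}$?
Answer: $\frac{84667944564}{2902867} \approx 29167.0$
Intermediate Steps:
$p = - \frac{5782959}{2902867}$ ($p = 18536 \left(- \frac{1}{7172}\right) - - \frac{959}{1619} = - \frac{4634}{1793} + \frac{959}{1619} = - \frac{5782959}{2902867} \approx -1.9922$)
$p - -29169 = - \frac{5782959}{2902867} - -29169 = - \frac{5782959}{2902867} + 29169 = \frac{84667944564}{2902867}$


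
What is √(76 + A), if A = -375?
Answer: I*√299 ≈ 17.292*I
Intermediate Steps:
√(76 + A) = √(76 - 375) = √(-299) = I*√299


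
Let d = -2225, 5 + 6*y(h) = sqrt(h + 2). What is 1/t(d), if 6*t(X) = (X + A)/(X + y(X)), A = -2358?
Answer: 13355/4583 - 3*I*sqrt(247)/4583 ≈ 2.914 - 0.010288*I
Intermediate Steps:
y(h) = -5/6 + sqrt(2 + h)/6 (y(h) = -5/6 + sqrt(h + 2)/6 = -5/6 + sqrt(2 + h)/6)
t(X) = (-2358 + X)/(6*(-5/6 + X + sqrt(2 + X)/6)) (t(X) = ((X - 2358)/(X + (-5/6 + sqrt(2 + X)/6)))/6 = ((-2358 + X)/(-5/6 + X + sqrt(2 + X)/6))/6 = (-2358 + X)/(6*(-5/6 + X + sqrt(2 + X)/6)))
1/t(d) = 1/((-2358 - 2225)/(-5 + sqrt(2 - 2225) + 6*(-2225))) = 1/(-4583/(-5 + sqrt(-2223) - 13350)) = 1/(-4583/(-5 + 3*I*sqrt(247) - 13350)) = 1/(-4583/(-13355 + 3*I*sqrt(247))) = 13355/4583 - 3*I*sqrt(247)/4583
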